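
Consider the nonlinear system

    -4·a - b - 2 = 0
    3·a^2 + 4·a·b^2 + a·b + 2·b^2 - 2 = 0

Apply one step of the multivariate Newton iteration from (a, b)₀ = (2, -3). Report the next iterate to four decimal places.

(0.1949, -2.7798)

At (2, -3): F = (-7.0000, 94.0000).
Jacobian J = [[-4, -1], [6·a + 4·b^2 + b, 8·a·b + a + 4·b]].
At the point, J = [[-4.0000, -1.0000], [45.0000, -58.0000]] (det J = 277.0000).
Solving J·Δ = −F gives Δ = (-1.8051, 0.2202).
Then the next iterate is (a, b)₁ = (0.1949, -2.7798).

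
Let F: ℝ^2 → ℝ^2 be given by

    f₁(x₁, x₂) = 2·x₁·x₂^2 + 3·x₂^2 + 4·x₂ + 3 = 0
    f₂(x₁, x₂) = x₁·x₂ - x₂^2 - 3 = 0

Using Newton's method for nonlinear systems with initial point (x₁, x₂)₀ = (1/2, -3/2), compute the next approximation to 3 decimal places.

(7.700, 3.300)

At (1/2, -3/2): F = (6.000, -6.000).
Jacobian J = [[2·x₂^2, 4·x₁·x₂ + 6·x₂ + 4], [x₂, x₁ - 2·x₂]].
At the point, J = [[4.500, -8.000], [-1.500, 3.500]] (det J = 3.750).
Solving J·Δ = −F gives Δ = (7.200, 4.800).
Then the next iterate is (x₁, x₂)₁ = (7.700, 3.300).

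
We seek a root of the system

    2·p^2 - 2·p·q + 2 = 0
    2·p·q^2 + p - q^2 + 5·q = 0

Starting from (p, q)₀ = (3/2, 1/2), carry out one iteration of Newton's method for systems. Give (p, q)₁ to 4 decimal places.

(0.2722, 0.1203)

At (3/2, 1/2): F = (5.0000, 4.5000).
Jacobian J = [[4·p - 2·q, -2·p], [2·q^2 + 1, 4·p·q - 2·q + 5]].
At the point, J = [[5.0000, -3.0000], [1.5000, 7.0000]] (det J = 39.5000).
Solving J·Δ = −F gives Δ = (-1.2278, -0.3797).
Then the next iterate is (p, q)₁ = (0.2722, 0.1203).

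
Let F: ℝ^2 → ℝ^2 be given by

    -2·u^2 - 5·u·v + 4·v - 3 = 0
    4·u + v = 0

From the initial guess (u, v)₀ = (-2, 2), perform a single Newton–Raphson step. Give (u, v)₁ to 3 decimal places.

(-0.259, 1.034)

At (-2, 2): F = (17.000, -6.000).
Jacobian J = [[-4·u - 5·v, -5·u + 4], [4, 1]].
At the point, J = [[-2.000, 14.000], [4.000, 1.000]] (det J = -58.000).
Solving J·Δ = −F gives Δ = (1.741, -0.966).
Then the next iterate is (u, v)₁ = (-0.259, 1.034).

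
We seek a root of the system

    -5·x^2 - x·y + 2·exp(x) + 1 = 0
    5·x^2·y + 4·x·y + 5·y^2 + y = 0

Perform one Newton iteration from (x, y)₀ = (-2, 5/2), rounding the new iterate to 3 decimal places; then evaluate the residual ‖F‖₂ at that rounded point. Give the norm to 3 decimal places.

20.194

At (-2, 5/2): F = (-13.72933, 63.750).
Jacobian J = [[-10·x - y + 2·exp(x), -x], [10·x·y + 4·y, 5·x^2 + 4·x + 10·y + 1]].
At the point, J = [[17.77067, 2.000], [-40.000, 38.000]] (det J = 755.28548).
Solving J·Δ = −F gives Δ = (0.860, -0.773).
Then the next iterate is (x, y)₁ = (-1.140, 1.727).
Re-evaluating at (-1.140, 1.727): F = (-2.88958, 19.98657), so ‖F‖₂ = 20.194.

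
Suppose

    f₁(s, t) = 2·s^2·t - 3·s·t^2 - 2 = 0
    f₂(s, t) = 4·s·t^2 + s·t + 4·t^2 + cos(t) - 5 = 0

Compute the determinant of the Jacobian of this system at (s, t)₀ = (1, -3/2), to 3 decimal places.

198.032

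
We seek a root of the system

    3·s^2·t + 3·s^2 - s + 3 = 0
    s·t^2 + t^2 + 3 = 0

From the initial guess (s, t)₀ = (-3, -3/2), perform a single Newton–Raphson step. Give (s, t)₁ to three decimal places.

At (-3, -3/2): F = (-7.500, -1.500).
Jacobian J = [[6·s·t + 6·s - 1, 3·s^2], [t^2, 2·s·t + 2·t]].
At the point, J = [[8.000, 27.000], [2.250, 6.000]] (det J = -12.750).
Solving J·Δ = −F gives Δ = (-0.353, 0.382).
Then the next iterate is (s, t)₁ = (-3.353, -1.118).

(-3.353, -1.118)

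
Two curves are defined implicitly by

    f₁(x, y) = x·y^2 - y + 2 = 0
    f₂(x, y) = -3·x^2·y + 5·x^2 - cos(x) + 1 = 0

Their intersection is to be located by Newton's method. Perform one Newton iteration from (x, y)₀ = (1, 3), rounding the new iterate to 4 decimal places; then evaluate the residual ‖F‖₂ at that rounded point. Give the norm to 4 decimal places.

At (1, 3): F = (8.0000, -3.540302).
Jacobian J = [[y^2, 2·x·y - 1], [-6·x·y + 10·x + sin(x), -3·x^2]].
At the point, J = [[9.0000, 5.0000], [-7.158529, -3.0000]] (det J = 8.792645).
Solving J·Δ = −F gives Δ = (0.7163, -2.8894).
Then the next iterate is (x, y)₁ = (1.7163, 0.1106).
Re-evaluating at (1.7163, 0.1106): F = (1.910394, 14.896041), so ‖F‖₂ = 15.0180.

15.0180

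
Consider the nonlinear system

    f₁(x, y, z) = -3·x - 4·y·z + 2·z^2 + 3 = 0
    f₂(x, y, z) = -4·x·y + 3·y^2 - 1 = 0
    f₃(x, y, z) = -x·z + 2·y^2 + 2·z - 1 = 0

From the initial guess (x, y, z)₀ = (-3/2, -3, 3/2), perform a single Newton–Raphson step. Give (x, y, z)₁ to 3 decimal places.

(-0.717, -1.551, 0.447)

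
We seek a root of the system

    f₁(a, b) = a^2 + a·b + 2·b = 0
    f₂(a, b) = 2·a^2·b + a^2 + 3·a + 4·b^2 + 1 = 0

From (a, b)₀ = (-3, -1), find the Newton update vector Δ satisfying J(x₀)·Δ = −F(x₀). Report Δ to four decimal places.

(1.4262, 0.0164)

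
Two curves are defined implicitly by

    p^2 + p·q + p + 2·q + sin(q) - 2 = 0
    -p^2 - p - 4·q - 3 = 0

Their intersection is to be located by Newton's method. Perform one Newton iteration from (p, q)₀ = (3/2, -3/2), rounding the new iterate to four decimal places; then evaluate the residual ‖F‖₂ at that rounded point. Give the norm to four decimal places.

At (3/2, -3/2): F = (-4.497495, -0.7500).
Jacobian J = [[2·p + q + 1, p + cos(q) + 2], [-2·p - 1, -4]].
At the point, J = [[2.5000, 3.570737], [-4.0000, -4.0000]] (det J = 4.282949).
Solving J·Δ = −F gives Δ = (-4.8257, 4.6382).
Then the next iterate is (p, q)₁ = (-3.3257, 3.1382).
Re-evaluating at (-3.3257, 3.1382): F = (1.577661, -23.287380), so ‖F‖₂ = 23.3408.

23.3408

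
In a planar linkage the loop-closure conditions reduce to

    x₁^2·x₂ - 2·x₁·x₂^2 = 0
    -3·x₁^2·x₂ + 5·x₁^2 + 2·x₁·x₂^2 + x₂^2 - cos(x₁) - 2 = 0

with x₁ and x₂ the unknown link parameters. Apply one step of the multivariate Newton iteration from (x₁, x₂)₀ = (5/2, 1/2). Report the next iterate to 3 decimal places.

(1.441, 0.694)

At (5/2, 1/2): F = (1.875, 22.17614).
Jacobian J = [[2·x₁·x₂ - 2·x₂^2, x₁^2 - 4·x₁·x₂], [-6·x₁·x₂ + 10·x₁ + 2·x₂^2 + sin(x₁), -3·x₁^2 + 4·x₁·x₂ + 2·x₂]].
At the point, J = [[2.000, 1.250], [18.59847, -12.750]] (det J = -48.74809).
Solving J·Δ = −F gives Δ = (-1.059, 0.194).
Then the next iterate is (x₁, x₂)₁ = (1.441, 0.694).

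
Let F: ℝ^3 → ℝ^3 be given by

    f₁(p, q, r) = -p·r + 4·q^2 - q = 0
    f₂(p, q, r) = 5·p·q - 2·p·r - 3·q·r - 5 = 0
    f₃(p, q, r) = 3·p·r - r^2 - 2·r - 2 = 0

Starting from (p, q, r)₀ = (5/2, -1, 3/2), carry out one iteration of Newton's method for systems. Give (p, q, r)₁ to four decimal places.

(-4.7885, -2.8462, 13.0192)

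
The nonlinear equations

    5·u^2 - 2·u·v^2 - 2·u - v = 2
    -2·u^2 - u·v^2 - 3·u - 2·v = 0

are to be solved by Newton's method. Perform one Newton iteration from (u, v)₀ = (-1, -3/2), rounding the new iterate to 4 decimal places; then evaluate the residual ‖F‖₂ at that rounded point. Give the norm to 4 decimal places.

4.1077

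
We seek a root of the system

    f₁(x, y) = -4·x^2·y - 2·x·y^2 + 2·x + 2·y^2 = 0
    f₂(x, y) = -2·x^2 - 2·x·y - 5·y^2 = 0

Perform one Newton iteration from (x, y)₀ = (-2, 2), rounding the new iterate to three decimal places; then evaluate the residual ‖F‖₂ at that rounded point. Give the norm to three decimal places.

At (-2, 2): F = (-12.000, -20.000).
Jacobian J = [[-8·x·y - 2·y^2 + 2, -4·x^2 - 4·x·y + 4·y], [-4·x - 2·y, -2·x - 10·y]].
At the point, J = [[26.000, 8.000], [4.000, -16.000]] (det J = -448.000).
Solving J·Δ = −F gives Δ = (0.786, -1.054).
Then the next iterate is (x, y)₁ = (-1.214, 0.946).
Re-evaluating at (-1.214, 0.946): F = (-4.04216, -5.12528), so ‖F‖₂ = 6.527.

6.527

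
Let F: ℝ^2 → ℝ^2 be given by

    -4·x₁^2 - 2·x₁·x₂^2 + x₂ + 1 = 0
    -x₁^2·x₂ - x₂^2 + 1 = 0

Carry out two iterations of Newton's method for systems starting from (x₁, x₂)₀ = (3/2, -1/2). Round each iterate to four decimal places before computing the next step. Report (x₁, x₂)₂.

At (3/2, -1/2): F = (-9.2500, 1.8750).
Jacobian J = [[-8·x₁ - 2·x₂^2, -4·x₁·x₂ + 1], [-2·x₁·x₂, -x₁^2 - 2·x₂]].
At the point, J = [[-12.5000, 4.0000], [1.5000, -1.2500]] (det J = 9.6250).
Solving J·Δ = −F gives Δ = (-0.4221, 0.9935).
Then the next iterate is (x₁, x₂)₁ = (1.0779, 0.4935).
Round to (1.0779, 0.4935) and repeat: F = (-3.679002, 0.183076), J = [[-9.110285, -1.127775], [-1.063887, -2.148868]].
Δ = (-0.4414, 0.3037), so (x₁, x₂)₂ = (0.6365, 0.7972).

(0.6365, 0.7972)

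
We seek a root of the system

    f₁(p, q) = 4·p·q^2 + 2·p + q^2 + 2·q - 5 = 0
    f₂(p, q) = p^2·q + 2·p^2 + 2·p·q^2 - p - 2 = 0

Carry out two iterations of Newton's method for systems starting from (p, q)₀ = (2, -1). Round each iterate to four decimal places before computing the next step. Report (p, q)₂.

At (2, -1): F = (6.0000, 4.0000).
Jacobian J = [[4·q^2 + 2, 8·p·q + 2·q + 2], [2·p·q + 4·p + 2·q^2 - 1, p^2 + 4·p·q]].
At the point, J = [[6.0000, -16.0000], [5.0000, -4.0000]] (det J = 56.0000).
Solving J·Δ = −F gives Δ = (-0.7143, 0.1071).
Then the next iterate is (p, q)₁ = (1.2857, -0.8929).
Round to (1.2857, -0.8929) and repeat: F = (0.683073, 0.594465), J = [[5.189082, -8.969812], [3.441338, -2.938982]].
Δ = (-0.2129, -0.0470), so (p, q)₂ = (1.0728, -0.9399).

(1.0728, -0.9399)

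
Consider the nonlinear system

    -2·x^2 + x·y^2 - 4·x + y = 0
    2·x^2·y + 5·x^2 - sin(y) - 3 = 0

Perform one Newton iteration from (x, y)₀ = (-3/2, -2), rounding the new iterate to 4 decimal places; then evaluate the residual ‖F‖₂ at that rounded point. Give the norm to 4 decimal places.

2.0790

At (-3/2, -2): F = (-6.5000, 0.159297).
Jacobian J = [[-4·x + y^2 - 4, 2·x·y + 1], [4·x·y + 10·x, 2·x^2 - cos(y)]].
At the point, J = [[6.0000, 7.0000], [-3.0000, 4.916147]] (det J = 50.496881).
Solving J·Δ = −F gives Δ = (0.6549, 0.3672).
Then the next iterate is (x, y)₁ = (-0.8451, -1.6328).
Re-evaluating at (-0.8451, -1.6328): F = (-1.933855, -0.763224), so ‖F‖₂ = 2.0790.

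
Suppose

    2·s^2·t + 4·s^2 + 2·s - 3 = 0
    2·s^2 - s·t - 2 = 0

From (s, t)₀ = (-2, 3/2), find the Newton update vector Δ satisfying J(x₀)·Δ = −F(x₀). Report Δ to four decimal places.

(1.2500, 1.4375)

At (-2, 3/2): F = (21.0000, 9.0000).
Jacobian J = [[4·s·t + 8·s + 2, 2·s^2], [4·s - t, -s]].
At the point, J = [[-26.0000, 8.0000], [-9.5000, 2.0000]] (det J = 24.0000).
Solving J·Δ = −F gives Δ = (1.2500, 1.4375).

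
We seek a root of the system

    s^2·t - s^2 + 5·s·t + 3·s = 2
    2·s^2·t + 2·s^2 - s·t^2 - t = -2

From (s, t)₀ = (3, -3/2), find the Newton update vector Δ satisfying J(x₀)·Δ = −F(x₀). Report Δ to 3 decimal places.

(-2.246, -0.242)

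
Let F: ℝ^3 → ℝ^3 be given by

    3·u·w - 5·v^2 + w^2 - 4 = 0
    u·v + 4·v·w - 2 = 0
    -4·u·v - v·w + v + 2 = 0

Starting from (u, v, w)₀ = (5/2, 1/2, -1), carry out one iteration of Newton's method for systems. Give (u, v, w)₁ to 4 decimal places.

At (5/2, 1/2, -1): F = (-11.7500, -2.7500, -2.0000).
Jacobian J = [[3·w, -10·v, 3·u + 2·w], [v, u + 4·w, 4·v], [-4·v, -4·u - w + 1, -v]].
At the point, J = [[-3.0000, -5.0000, 5.5000], [0.5000, -1.5000, 2.0000], [-2.0000, -8.0000, -0.5000]] (det J = -70.0000).
Solving J·Δ = −F gives Δ = (-0.9348, -0.1116, 1.5250).
Then the next iterate is (u, v, w)₁ = (1.5652, 0.3884, 0.5250).

(1.5652, 0.3884, 0.5250)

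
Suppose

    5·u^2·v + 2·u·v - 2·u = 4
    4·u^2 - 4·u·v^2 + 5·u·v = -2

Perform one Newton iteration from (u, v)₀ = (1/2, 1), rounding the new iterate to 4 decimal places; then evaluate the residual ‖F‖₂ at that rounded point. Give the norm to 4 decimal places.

At (1/2, 1): F = (-2.7500, 3.5000).
Jacobian J = [[10·u·v + 2·v - 2, 5·u^2 + 2·u], [8·u - 4·v^2 + 5·v, -8·u·v + 5·u]].
At the point, J = [[5.0000, 2.2500], [5.0000, -1.5000]] (det J = -18.7500).
Solving J·Δ = −F gives Δ = (-0.2000, 1.6667).
Then the next iterate is (u, v)₁ = (0.3000, 2.6667).
Re-evaluating at (0.3000, 2.6667): F = (-1.799965, -2.173497), so ‖F‖₂ = 2.8220.

2.8220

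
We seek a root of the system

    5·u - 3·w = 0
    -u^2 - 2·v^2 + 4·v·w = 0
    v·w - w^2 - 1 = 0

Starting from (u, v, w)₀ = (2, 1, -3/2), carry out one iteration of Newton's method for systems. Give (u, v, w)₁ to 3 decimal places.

(-0.152, 1.160, -0.253)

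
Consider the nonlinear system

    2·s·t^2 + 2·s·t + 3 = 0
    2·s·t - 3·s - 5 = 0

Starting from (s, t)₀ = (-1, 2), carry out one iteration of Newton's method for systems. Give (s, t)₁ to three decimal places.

At (-1, 2): F = (-9.000, -6.000).
Jacobian J = [[2·t^2 + 2·t, 4·s·t + 2·s], [2·t - 3, 2·s]].
At the point, J = [[12.000, -10.000], [1.000, -2.000]] (det J = -14.000).
Solving J·Δ = −F gives Δ = (-3.000, -4.500).
Then the next iterate is (s, t)₁ = (-4.000, -2.500).

(-4.000, -2.500)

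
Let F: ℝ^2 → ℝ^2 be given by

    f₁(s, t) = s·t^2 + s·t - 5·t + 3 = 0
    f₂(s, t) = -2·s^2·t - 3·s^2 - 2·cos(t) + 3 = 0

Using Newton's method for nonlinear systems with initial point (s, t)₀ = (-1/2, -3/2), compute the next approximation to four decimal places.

At (-1/2, -3/2): F = (10.1250, 2.858526).
Jacobian J = [[t^2 + t, 2·s·t + s - 5], [-4·s·t - 6·s, -2·s^2 + 2·sin(t)]].
At the point, J = [[0.7500, -4.0000], [0.0000, -2.494990]] (det J = -1.871242).
Solving J·Δ = −F gives Δ = (-7.3896, 1.1457).
Then the next iterate is (s, t)₁ = (-7.8896, -0.3543).

(-7.8896, -0.3543)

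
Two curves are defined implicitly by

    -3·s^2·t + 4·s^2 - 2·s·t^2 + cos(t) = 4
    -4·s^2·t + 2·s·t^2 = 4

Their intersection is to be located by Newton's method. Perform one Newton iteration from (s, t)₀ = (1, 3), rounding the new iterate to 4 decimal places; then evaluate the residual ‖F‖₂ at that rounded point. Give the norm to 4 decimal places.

At (1, 3): F = (-27.989992, 2.0000).
Jacobian J = [[-6·s·t + 8·s - 2·t^2, -3·s^2 - 4·s·t - sin(t)], [-8·s·t + 2·t^2, -4·s^2 + 4·s·t]].
At the point, J = [[-28.0000, -15.141120], [-6.0000, 8.0000]] (det J = -314.846720).
Solving J·Δ = −F gives Δ = (-0.6150, -0.7113).
Then the next iterate is (s, t)₁ = (0.3850, 2.2887).
Re-evaluating at (0.3850, 2.2887): F = (-9.116009, -1.323597), so ‖F‖₂ = 9.2116.

9.2116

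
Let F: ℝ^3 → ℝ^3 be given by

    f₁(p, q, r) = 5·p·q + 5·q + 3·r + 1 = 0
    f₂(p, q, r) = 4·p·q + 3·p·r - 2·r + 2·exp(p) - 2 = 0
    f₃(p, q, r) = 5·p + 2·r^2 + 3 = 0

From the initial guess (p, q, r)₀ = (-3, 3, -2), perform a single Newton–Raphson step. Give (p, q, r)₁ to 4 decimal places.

(-1.4115, 2.0306, -1.5072)

At (-3, 3, -2): F = (-35.0000, -15.900426, -4.0000).
Jacobian J = [[5·q, 5·p + 5, 3], [4·q + 3·r + 2·exp(p), 4·p, 3·p - 2], [5, 0, 4·r]].
At the point, J = [[15.0000, -10.0000, 3.0000], [6.099574, -12.0000, -11.0000], [5.0000, 0.0000, -8.0000]] (det J = 1682.034069).
Solving J·Δ = −F gives Δ = (1.5885, -0.9694, 0.4928).
Then the next iterate is (p, q, r)₁ = (-1.4115, 2.0306, -1.5072).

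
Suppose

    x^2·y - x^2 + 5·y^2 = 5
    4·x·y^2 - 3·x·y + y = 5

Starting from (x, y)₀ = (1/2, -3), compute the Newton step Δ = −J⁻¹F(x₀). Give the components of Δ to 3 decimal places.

(0.040, 1.305)

At (1/2, -3): F = (39.000, 14.500).
Jacobian J = [[2·x·y - 2·x, x^2 + 10·y], [4·y^2 - 3·y, 8·x·y - 3·x + 1]].
At the point, J = [[-4.000, -29.750], [45.000, -12.500]] (det J = 1388.750).
Solving J·Δ = −F gives Δ = (0.040, 1.305).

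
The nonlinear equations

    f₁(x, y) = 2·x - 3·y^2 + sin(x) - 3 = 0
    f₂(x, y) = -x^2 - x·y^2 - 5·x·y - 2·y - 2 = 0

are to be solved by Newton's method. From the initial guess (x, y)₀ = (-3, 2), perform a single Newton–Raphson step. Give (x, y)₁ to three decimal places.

At (-3, 2): F = (-21.14112, 27.000).
Jacobian J = [[cos(x) + 2, -6·y], [-2·x - y^2 - 5·y, -2·x·y - 5·x - 2]].
At the point, J = [[1.01001, -12.000], [-8.000, 25.000]] (det J = -70.74981).
Solving J·Δ = −F gives Δ = (-2.891, -2.005).
Then the next iterate is (x, y)₁ = (-5.891, -0.005).

(-5.891, -0.005)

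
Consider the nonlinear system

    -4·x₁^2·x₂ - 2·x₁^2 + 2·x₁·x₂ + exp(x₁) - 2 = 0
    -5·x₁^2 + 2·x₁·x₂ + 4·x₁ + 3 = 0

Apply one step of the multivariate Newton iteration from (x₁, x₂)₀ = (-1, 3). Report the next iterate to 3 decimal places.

At (-1, 3): F = (-21.63212, -12.000).
Jacobian J = [[-8·x₁·x₂ - 4·x₁ + 2·x₂ + exp(x₁), -4·x₁^2 + 2·x₁], [-10·x₁ + 2·x₂ + 4, 2·x₁]].
At the point, J = [[34.36788, -6.000], [20.000, -2.000]] (det J = 51.26424).
Solving J·Δ = −F gives Δ = (0.561, -0.395).
Then the next iterate is (x₁, x₂)₁ = (-0.439, 2.605).

(-0.439, 2.605)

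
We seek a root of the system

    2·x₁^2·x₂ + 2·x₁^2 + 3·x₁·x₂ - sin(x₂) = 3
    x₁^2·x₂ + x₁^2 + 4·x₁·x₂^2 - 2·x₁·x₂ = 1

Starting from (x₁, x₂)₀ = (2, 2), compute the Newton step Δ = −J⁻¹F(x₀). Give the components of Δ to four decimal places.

(-0.8507, -0.4557)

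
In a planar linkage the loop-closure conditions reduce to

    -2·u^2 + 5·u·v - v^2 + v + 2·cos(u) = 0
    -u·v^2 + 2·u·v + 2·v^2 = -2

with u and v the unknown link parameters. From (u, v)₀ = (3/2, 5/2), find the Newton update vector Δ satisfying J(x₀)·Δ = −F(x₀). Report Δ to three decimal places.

At (3/2, 5/2): F = (10.64147, 12.625).
Jacobian J = [[-4·u + 5·v - 2·sin(u), 5·u - 2·v + 1], [-v^2 + 2·v, -2·u·v + 2·u + 4·v]].
At the point, J = [[4.50501, 3.500], [-1.250, 5.500]] (det J = 29.15256).
Solving J·Δ = −F gives Δ = (-0.492, -2.407).

(-0.492, -2.407)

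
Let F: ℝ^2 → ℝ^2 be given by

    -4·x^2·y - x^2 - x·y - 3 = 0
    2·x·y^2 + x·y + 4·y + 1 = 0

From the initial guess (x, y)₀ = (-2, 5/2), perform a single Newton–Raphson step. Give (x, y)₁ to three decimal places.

(-1.088, 2.205)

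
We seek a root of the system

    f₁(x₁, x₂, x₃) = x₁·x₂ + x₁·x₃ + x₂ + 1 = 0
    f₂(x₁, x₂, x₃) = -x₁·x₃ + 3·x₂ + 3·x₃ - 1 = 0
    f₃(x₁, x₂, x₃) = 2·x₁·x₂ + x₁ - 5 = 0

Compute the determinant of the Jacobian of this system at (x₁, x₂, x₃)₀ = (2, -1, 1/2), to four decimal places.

J = [[x₂ + x₃, x₁ + 1, x₁], [-x₃, 3, -x₁ + 3], [2·x₂ + 1, 2·x₁, 0]].
At the point, J = [[-0.5000, 3.0000, 2.0000], [-0.5000, 3.0000, 1.0000], [-1.0000, 4.0000, 0.0000]].
det J = 1.0000.

1.0000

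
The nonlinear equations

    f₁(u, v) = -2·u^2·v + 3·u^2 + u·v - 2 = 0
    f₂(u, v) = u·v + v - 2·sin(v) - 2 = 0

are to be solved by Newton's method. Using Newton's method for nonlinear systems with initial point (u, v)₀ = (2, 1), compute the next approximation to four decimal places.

At (2, 1): F = (4.0000, -0.682942).
Jacobian J = [[-4·u·v + 6·u + v, -2·u^2 + u], [v, u - 2·cos(v) + 1]].
At the point, J = [[5.0000, -6.0000], [1.0000, 1.919395]] (det J = 15.596977).
Solving J·Δ = −F gives Δ = (-0.2295, 0.4754).
Then the next iterate is (u, v)₁ = (1.7705, 1.4754).

(1.7705, 1.4754)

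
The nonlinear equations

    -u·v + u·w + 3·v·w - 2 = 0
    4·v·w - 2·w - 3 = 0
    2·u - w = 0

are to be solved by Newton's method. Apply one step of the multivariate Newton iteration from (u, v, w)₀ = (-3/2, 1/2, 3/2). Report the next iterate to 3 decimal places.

(-3.250, 1.000, -6.500)

At (-3/2, 1/2, 3/2): F = (-1.250, -3.000, -4.500).
Jacobian J = [[-v + w, -u + 3·w, u + 3·v], [0, 4·w, 4·v - 2], [2, 0, -1]].
At the point, J = [[1.000, 6.000, 0.000], [0.000, 6.000, 0.000], [2.000, 0.000, -1.000]] (det J = -6.000).
Solving J·Δ = −F gives Δ = (-1.750, 0.500, -8.000).
Then the next iterate is (u, v, w)₁ = (-3.250, 1.000, -6.500).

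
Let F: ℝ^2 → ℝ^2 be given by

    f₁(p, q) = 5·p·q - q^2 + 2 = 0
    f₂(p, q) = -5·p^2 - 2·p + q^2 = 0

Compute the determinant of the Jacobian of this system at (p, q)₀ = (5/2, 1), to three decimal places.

293.500

J = [[5·q, 5·p - 2·q], [-10·p - 2, 2·q]].
At the point, J = [[5.000, 10.500], [-27.000, 2.000]].
det J = 293.500.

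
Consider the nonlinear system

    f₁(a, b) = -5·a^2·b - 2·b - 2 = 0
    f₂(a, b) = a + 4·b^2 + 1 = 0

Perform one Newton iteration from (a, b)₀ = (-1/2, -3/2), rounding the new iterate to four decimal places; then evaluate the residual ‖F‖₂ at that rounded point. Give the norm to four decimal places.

2.5326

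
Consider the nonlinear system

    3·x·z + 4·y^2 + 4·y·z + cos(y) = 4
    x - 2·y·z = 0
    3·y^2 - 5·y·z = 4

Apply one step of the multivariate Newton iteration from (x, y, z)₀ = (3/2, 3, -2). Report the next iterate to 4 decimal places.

(-11.8450, 0.0771, -3.9228)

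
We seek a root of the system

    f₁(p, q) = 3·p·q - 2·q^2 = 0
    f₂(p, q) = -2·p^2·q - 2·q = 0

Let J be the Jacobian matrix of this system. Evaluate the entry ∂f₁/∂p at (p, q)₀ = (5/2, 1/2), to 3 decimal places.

1.500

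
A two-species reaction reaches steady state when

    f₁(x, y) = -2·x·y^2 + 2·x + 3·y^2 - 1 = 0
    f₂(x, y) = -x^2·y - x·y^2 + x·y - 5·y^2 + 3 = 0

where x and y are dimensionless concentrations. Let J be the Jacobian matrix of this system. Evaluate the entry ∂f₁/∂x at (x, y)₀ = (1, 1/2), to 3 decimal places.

∂f₁/∂x = -2·y^2 + 2.
At (1, 1/2) this is 1.500.

1.500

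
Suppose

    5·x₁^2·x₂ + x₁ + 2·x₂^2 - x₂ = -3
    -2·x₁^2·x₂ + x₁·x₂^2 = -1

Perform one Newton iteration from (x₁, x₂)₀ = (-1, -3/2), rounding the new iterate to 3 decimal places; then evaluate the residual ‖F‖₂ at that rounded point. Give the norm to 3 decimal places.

14.525

At (-1, -3/2): F = (0.500, 1.750).
Jacobian J = [[10·x₁·x₂ + 1, 5·x₁^2 + 4·x₂ - 1], [-4·x₁·x₂ + x₂^2, -2·x₁^2 + 2·x₁·x₂]].
At the point, J = [[16.000, -2.000], [-3.750, 1.000]] (det J = 8.500).
Solving J·Δ = −F gives Δ = (-0.471, -3.515).
Then the next iterate is (x₁, x₂)₁ = (-1.471, -5.015).
Re-evaluating at (-1.471, -5.015): F = (2.58614, -14.29266), so ‖F‖₂ = 14.525.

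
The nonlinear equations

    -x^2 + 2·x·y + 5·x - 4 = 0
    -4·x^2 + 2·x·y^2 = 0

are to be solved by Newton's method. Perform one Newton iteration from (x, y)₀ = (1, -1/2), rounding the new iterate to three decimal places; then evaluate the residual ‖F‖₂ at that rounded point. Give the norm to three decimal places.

At (1, -1/2): F = (-1.000, -3.500).
Jacobian J = [[-2·x + 2·y + 5, 2·x], [-8·x + 2·y^2, 4·x·y]].
At the point, J = [[2.000, 2.000], [-7.500, -2.000]] (det J = 11.000).
Solving J·Δ = −F gives Δ = (-0.818, 1.318).
Then the next iterate is (x, y)₁ = (0.182, 0.818).
Re-evaluating at (0.182, 0.818): F = (-2.82537, 0.11107), so ‖F‖₂ = 2.828.

2.828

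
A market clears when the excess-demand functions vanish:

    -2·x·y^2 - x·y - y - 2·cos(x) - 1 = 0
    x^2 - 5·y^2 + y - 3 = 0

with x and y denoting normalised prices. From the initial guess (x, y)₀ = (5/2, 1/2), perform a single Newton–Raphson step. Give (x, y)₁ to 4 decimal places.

At (5/2, 1/2): F = (-2.397713, 2.5000).
Jacobian J = [[-2·y^2 - y + 2·sin(x), -4·x·y - x - 1], [2·x, -10·y + 1]].
At the point, J = [[0.196944, -8.5000], [5.0000, -4.0000]] (det J = 41.712223).
Solving J·Δ = −F gives Δ = (-0.7394, -0.2992).
Then the next iterate is (x, y)₁ = (1.7606, 0.2008).

(1.7606, 0.2008)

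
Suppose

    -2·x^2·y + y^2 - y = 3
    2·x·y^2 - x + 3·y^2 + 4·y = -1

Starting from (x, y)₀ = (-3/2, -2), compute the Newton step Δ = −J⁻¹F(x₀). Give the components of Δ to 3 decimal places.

(0.230, 0.973)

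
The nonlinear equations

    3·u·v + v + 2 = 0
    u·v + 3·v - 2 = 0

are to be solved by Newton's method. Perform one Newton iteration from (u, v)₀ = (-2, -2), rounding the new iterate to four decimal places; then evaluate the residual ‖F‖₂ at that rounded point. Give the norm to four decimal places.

4.7434

At (-2, -2): F = (12.0000, -4.0000).
Jacobian J = [[3·v, 3·u + 1], [v, u + 3]].
At the point, J = [[-6.0000, -5.0000], [-2.0000, 1.0000]] (det J = -16.0000).
Solving J·Δ = −F gives Δ = (-0.5000, 3.0000).
Then the next iterate is (u, v)₁ = (-2.5000, 1.0000).
Re-evaluating at (-2.5000, 1.0000): F = (-4.5000, -1.5000), so ‖F‖₂ = 4.7434.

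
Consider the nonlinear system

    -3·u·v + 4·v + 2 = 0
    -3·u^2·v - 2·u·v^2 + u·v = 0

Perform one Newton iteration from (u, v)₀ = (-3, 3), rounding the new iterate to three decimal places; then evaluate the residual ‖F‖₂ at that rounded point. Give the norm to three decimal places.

10.511

At (-3, 3): F = (41.000, -36.000).
Jacobian J = [[-3·v, -3·u + 4], [-6·u·v - 2·v^2 + v, -3·u^2 - 4·u·v + u]].
At the point, J = [[-9.000, 13.000], [39.000, 6.000]] (det J = -561.000).
Solving J·Δ = −F gives Δ = (1.273, -2.273).
Then the next iterate is (u, v)₁ = (-1.727, 0.727).
Re-evaluating at (-1.727, 0.727): F = (8.67459, -5.93489), so ‖F‖₂ = 10.511.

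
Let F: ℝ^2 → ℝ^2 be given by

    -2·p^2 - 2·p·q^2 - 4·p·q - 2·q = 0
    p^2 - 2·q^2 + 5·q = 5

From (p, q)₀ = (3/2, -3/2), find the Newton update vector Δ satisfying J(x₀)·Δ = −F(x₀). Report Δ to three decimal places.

(0.438, 1.221)

At (3/2, -3/2): F = (0.750, -14.750).
Jacobian J = [[-4·p - 2·q^2 - 4·q, -4·p·q - 4·p - 2], [2·p, -4·q + 5]].
At the point, J = [[-4.500, 1.000], [3.000, 11.000]] (det J = -52.500).
Solving J·Δ = −F gives Δ = (0.438, 1.221).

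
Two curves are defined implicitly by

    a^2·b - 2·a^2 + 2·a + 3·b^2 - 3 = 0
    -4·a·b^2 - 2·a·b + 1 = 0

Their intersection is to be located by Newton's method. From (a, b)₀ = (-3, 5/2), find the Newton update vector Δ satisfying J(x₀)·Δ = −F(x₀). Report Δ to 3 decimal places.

At (-3, 5/2): F = (14.250, 91.000).
Jacobian J = [[2·a·b - 4·a + 2, a^2 + 6·b], [-4·b^2 - 2·b, -8·a·b - 2·a]].
At the point, J = [[-1.000, 24.000], [-30.000, 66.000]] (det J = 654.000).
Solving J·Δ = −F gives Δ = (1.901, -0.515).

(1.901, -0.515)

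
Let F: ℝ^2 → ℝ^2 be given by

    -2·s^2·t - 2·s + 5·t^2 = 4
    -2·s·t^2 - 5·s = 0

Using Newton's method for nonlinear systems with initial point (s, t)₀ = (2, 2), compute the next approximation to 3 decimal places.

At (2, 2): F = (-4.000, -26.000).
Jacobian J = [[-4·s·t - 2, -2·s^2 + 10·t], [-2·t^2 - 5, -4·s·t]].
At the point, J = [[-18.000, 12.000], [-13.000, -16.000]] (det J = 444.000).
Solving J·Δ = −F gives Δ = (-0.847, -0.937).
Then the next iterate is (s, t)₁ = (1.153, 1.063).

(1.153, 1.063)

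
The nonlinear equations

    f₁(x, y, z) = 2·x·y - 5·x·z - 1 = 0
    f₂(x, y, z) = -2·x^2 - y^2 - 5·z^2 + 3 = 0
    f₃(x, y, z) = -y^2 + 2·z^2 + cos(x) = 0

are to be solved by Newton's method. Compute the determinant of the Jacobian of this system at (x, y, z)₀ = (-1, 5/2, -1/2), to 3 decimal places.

159.122

J = [[2·y - 5·z, 2·x, -5·x], [-4·x, -2·y, -10·z], [-sin(x), -2·y, 4·z]].
At the point, J = [[7.500, -2.000, 5.000], [4.000, -5.000, 5.000], [0.84147, -5.000, -2.000]].
det J = 159.122.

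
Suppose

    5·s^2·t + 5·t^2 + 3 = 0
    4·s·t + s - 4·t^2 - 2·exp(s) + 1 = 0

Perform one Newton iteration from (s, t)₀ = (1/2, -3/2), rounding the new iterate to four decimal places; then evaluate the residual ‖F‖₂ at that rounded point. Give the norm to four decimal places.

At (1/2, -3/2): F = (12.3750, -13.797443).
Jacobian J = [[10·s·t, 5·s^2 + 10·t], [4·t - 2·exp(s) + 1, 4·s - 8·t]].
At the point, J = [[-7.5000, -13.7500], [-8.297443, 14.0000]] (det J = -219.089835).
Solving J·Δ = −F gives Δ = (-0.0752, 0.9410).
Then the next iterate is (s, t)₁ = (0.4248, -0.5590).
Re-evaluating at (0.4248, -0.5590): F = (4.058033, -3.833546), so ‖F‖₂ = 5.5824.

5.5824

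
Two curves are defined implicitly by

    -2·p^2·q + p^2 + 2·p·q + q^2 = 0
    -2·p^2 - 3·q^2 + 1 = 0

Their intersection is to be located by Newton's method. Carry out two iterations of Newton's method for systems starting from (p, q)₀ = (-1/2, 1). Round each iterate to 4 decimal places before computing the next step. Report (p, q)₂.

(-0.2793, 0.5415)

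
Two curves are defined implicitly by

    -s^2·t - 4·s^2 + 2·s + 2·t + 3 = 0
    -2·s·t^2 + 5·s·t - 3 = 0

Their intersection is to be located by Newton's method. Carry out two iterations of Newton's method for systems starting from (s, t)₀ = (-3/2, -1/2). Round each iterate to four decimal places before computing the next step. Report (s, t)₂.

At (-3/2, -1/2): F = (-8.8750, 1.5000).
Jacobian J = [[-2·s·t - 8·s + 2, -s^2 + 2], [-2·t^2 + 5·t, -4·s·t + 5·s]].
At the point, J = [[12.5000, -0.2500], [-3.0000, -10.5000]] (det J = -132.0000).
Solving J·Δ = −F gives Δ = (0.7088, -0.0597).
Then the next iterate is (s, t)₁ = (-0.7912, -0.5597).
Round to (-0.7912, -0.5597) and repeat: F = (-1.855419, -0.290118), J = [[7.443931, 1.374003], [-3.425028, -5.727339]].
Δ = (0.2907, -0.2245), so (s, t)₂ = (-0.5005, -0.7842).

(-0.5005, -0.7842)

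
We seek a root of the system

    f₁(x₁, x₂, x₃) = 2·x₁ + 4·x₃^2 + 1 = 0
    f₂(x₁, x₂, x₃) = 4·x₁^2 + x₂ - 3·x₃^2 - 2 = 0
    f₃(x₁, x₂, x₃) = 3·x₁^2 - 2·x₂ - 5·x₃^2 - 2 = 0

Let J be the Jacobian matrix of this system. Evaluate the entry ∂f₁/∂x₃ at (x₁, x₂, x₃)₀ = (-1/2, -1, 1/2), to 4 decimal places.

∂f₁/∂x₃ = 8·x₃.
At (-1/2, -1, 1/2) this is 4.0000.

4.0000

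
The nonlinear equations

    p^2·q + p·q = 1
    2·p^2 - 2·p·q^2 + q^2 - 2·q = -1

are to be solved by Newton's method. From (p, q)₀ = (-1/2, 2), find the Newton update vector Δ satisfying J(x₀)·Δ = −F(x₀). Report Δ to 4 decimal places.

(-3.0500, -6.0000)

At (-1/2, 2): F = (-1.5000, 5.5000).
Jacobian J = [[2·p·q + q, p^2 + p], [4·p - 2·q^2, -4·p·q + 2·q - 2]].
At the point, J = [[0.0000, -0.2500], [-10.0000, 6.0000]] (det J = -2.5000).
Solving J·Δ = −F gives Δ = (-3.0500, -6.0000).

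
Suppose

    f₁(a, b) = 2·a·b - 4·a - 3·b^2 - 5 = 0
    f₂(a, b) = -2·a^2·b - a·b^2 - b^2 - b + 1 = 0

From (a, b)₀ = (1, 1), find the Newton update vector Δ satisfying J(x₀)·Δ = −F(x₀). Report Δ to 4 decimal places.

At (1, 1): F = (-10.0000, -4.0000).
Jacobian J = [[2·b - 4, 2·a - 6·b], [-4·a·b - b^2, -2·a^2 - 2·a·b - 2·b - 1]].
At the point, J = [[-2.0000, -4.0000], [-5.0000, -7.0000]] (det J = -6.0000).
Solving J·Δ = −F gives Δ = (9.0000, -7.0000).

(9.0000, -7.0000)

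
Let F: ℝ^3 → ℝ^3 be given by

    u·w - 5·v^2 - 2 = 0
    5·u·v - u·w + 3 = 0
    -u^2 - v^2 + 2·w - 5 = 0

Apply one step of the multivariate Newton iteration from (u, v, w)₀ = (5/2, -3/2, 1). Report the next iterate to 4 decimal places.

(0.9989, -0.8548, 2.0295)

At (5/2, -3/2, 1): F = (-10.7500, -18.2500, -11.5000).
Jacobian J = [[w, -10·v, u], [5·v - w, 5·u, -u], [-2·u, -2·v, 2]].
At the point, J = [[1.0000, 15.0000, 2.5000], [-8.5000, 12.5000, -2.5000], [-5.0000, 3.0000, 2.0000]] (det J = 567.5000).
Solving J·Δ = −F gives Δ = (-1.5011, 0.6452, 1.0295).
Then the next iterate is (u, v, w)₁ = (0.9989, -0.8548, 2.0295).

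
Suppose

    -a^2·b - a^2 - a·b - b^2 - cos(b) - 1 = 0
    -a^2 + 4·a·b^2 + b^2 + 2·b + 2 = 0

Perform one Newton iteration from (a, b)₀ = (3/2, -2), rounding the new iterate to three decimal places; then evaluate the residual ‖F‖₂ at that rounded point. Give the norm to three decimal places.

At (3/2, -2): F = (0.66615, 23.750).
Jacobian J = [[-2·a·b - 2·a - b, -a^2 - a - 2·b + sin(b)], [-2·a + 4·b^2, 8·a·b + 2·b + 2]].
At the point, J = [[5.000, -0.65930], [13.000, -26.000]] (det J = -121.42913).
Solving J·Δ = −F gives Δ = (-0.014, 0.907).
Then the next iterate is (a, b)₁ = (1.486, -1.093).
Re-evaluating at (1.486, -1.093): F = (-0.82491, 5.90145), so ‖F‖₂ = 5.959.

5.959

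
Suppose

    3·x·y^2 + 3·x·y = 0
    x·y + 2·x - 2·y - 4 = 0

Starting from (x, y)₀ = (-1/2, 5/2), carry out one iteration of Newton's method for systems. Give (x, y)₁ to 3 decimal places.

(-3.224, -6.903)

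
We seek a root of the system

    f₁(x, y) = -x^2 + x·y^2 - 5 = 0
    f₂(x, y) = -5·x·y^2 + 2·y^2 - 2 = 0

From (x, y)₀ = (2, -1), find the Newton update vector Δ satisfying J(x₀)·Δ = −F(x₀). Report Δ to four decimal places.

At (2, -1): F = (-7.0000, -10.0000).
Jacobian J = [[-2·x + y^2, 2·x·y], [-5·y^2, -10·x·y + 4·y]].
At the point, J = [[-3.0000, -4.0000], [-5.0000, 16.0000]] (det J = -68.0000).
Solving J·Δ = −F gives Δ = (-2.2353, -0.0735).

(-2.2353, -0.0735)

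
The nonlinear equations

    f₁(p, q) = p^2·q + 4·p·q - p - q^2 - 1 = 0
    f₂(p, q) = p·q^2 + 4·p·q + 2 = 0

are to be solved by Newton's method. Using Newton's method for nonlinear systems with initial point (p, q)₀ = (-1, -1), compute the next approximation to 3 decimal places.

(-1.333, 2.000)

At (-1, -1): F = (2.000, 5.000).
Jacobian J = [[2·p·q + 4·q - 1, p^2 + 4·p - 2·q], [q^2 + 4·q, 2·p·q + 4·p]].
At the point, J = [[-3.000, -1.000], [-3.000, -2.000]] (det J = 3.000).
Solving J·Δ = −F gives Δ = (-0.333, 3.000).
Then the next iterate is (p, q)₁ = (-1.333, 2.000).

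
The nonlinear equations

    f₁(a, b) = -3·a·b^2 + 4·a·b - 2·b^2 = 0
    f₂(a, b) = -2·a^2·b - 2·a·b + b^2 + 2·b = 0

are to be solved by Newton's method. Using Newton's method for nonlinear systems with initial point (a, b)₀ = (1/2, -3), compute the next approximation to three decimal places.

At (1/2, -3): F = (-37.500, 7.500).
Jacobian J = [[-3·b^2 + 4·b, -6·a·b + 4·a - 4·b], [-4·a·b - 2·b, -2·a^2 - 2·a + 2·b + 2]].
At the point, J = [[-39.000, 23.000], [12.000, -5.500]] (det J = -61.500).
Solving J·Δ = −F gives Δ = (0.549, 2.561).
Then the next iterate is (a, b)₁ = (1.049, -0.439).

(1.049, -0.439)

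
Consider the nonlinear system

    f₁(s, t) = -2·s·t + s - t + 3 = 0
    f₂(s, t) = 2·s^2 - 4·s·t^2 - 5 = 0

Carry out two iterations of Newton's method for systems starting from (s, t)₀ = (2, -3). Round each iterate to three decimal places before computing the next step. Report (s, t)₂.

(-1.067, -1.890)

At (2, -3): F = (20.000, -69.000).
Jacobian J = [[-2·t + 1, -2·s - 1], [4·s - 4·t^2, -8·s·t]].
At the point, J = [[7.000, -5.000], [-28.000, 48.000]] (det J = 196.000).
Solving J·Δ = −F gives Δ = (-3.138, -0.393).
Then the next iterate is (s, t)₁ = (-1.138, -3.393).
Round to (-1.138, -3.393) and repeat: F = (-2.46747, 49.99476), J = [[7.786, 1.276], [-50.60180, -30.88987]].
Δ = (0.071, 1.503), so (s, t)₂ = (-1.067, -1.890).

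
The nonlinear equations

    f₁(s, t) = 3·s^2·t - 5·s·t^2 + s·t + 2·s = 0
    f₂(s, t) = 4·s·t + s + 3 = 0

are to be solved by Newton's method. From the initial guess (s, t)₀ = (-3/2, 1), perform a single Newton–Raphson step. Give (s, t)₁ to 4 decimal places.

(-0.5745, 1.0213)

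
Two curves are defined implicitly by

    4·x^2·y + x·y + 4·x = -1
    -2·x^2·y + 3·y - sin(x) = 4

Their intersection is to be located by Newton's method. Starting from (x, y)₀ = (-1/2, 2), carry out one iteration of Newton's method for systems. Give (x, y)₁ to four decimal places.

(-0.6127, 1.5490)

At (-1/2, 2): F = (0.0000, 1.479426).
Jacobian J = [[8·x·y + y + 4, 4·x^2 + x], [-4·x·y - cos(x), -2·x^2 + 3]].
At the point, J = [[-2.0000, 0.5000], [3.122417, 2.5000]] (det J = -6.561209).
Solving J·Δ = −F gives Δ = (-0.1127, -0.4510).
Then the next iterate is (x, y)₁ = (-0.6127, 1.5490).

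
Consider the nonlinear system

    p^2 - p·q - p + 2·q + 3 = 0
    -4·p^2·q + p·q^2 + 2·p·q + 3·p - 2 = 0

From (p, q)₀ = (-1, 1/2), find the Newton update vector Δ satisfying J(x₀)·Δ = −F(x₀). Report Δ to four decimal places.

(-83.0000, -99.0000)

At (-1, 1/2): F = (6.5000, -8.2500).
Jacobian J = [[2·p - q - 1, -p + 2], [-8·p·q + q^2 + 2·q + 3, -4·p^2 + 2·p·q + 2·p]].
At the point, J = [[-3.5000, 3.0000], [8.2500, -7.0000]] (det J = -0.2500).
Solving J·Δ = −F gives Δ = (-83.0000, -99.0000).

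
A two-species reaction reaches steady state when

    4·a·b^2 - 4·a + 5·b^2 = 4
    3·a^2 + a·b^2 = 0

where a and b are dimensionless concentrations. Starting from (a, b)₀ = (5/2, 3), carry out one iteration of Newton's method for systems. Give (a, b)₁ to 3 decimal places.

(1.371, 2.057)

At (5/2, 3): F = (121.000, 41.250).
Jacobian J = [[4·b^2 - 4, 8·a·b + 10·b], [6·a + b^2, 2·a·b]].
At the point, J = [[32.000, 90.000], [24.000, 15.000]] (det J = -1680.000).
Solving J·Δ = −F gives Δ = (-1.129, -0.943).
Then the next iterate is (a, b)₁ = (1.371, 2.057).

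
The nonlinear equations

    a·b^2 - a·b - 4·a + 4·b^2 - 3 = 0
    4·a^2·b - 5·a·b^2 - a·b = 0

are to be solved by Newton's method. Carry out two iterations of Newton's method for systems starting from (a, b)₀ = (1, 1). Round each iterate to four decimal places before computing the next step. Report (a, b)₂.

(-0.8294, -0.6442)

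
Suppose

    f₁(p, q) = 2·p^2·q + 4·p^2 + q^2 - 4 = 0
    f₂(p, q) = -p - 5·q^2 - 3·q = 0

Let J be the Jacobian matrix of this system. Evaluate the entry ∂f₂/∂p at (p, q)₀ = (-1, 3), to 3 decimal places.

-1.000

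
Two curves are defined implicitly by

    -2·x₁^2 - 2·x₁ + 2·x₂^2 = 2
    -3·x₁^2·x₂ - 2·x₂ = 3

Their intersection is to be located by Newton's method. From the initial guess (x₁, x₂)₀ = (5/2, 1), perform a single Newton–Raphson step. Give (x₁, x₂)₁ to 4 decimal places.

(1.0174, 0.9272)

At (5/2, 1): F = (-17.5000, -23.7500).
Jacobian J = [[-4·x₁ - 2, 4·x₂], [-6·x₁·x₂, -3·x₁^2 - 2]].
At the point, J = [[-12.0000, 4.0000], [-15.0000, -20.7500]] (det J = 309.0000).
Solving J·Δ = −F gives Δ = (-1.4826, -0.0728).
Then the next iterate is (x₁, x₂)₁ = (1.0174, 0.9272).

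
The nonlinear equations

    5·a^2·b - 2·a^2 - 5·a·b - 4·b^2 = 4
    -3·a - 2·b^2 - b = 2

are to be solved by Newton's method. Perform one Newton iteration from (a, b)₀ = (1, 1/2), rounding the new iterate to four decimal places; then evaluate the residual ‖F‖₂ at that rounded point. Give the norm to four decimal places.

9.7011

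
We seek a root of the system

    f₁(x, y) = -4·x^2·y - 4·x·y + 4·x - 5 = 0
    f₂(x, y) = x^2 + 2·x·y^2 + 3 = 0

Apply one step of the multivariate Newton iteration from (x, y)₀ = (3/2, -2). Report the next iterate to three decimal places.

(1.076, -0.951)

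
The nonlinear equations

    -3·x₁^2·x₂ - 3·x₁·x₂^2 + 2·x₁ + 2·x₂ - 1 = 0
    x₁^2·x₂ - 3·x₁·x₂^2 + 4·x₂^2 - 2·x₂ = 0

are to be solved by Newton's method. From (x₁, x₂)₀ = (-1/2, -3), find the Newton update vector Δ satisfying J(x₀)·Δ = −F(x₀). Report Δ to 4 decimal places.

At (-1/2, -3): F = (7.7500, 54.7500).
Jacobian J = [[-6·x₁·x₂ - 3·x₂^2 + 2, -3·x₁^2 - 6·x₁·x₂ + 2], [2·x₁·x₂ - 3·x₂^2, x₁^2 - 6·x₁·x₂ + 8·x₂ - 2]].
At the point, J = [[-34.0000, -7.7500], [-24.0000, -34.7500]] (det J = 995.5000).
Solving J·Δ = −F gives Δ = (-0.1557, 1.6831).

(-0.1557, 1.6831)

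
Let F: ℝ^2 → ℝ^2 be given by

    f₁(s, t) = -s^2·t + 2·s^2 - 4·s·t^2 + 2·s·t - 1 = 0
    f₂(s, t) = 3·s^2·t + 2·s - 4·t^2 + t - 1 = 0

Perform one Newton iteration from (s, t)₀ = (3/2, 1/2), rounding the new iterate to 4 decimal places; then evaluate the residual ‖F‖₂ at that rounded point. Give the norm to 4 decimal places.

At (3/2, 1/2): F = (2.3750, 4.8750).
Jacobian J = [[-2·s·t + 4·s - 4·t^2 + 2·t, -s^2 - 8·s·t + 2·s], [6·s·t + 2, 3·s^2 - 8·t + 1]].
At the point, J = [[4.5000, -5.2500], [6.5000, 3.7500]] (det J = 51.0000).
Solving J·Δ = −F gives Δ = (-0.6765, -0.1275).
Then the next iterate is (s, t)₁ = (0.8235, 0.3725).
Re-evaluating at (0.8235, 0.3725): F = (0.260137, 1.222310), so ‖F‖₂ = 1.2497.

1.2497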